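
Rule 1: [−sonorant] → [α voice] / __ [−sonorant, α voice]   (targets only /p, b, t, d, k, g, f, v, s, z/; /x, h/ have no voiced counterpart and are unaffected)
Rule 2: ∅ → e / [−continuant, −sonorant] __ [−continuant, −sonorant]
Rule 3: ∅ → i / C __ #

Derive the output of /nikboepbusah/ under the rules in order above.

nigeboebebusahi

Rule 1 (regressive voicing assimilation): /k/ precedes the voiced obstruent /b/, so it voices to [g] by assimilation. /p/ precedes the voiced obstruent /b/, so it voices to [b] by assimilation. /nikboepbusah/ → nigboebbusah.
Rule 2 (stop-cluster e-epenthesis): /g/ and /b/ form a stop–stop cluster, so [e] is inserted between them. /b/ and /b/ form a stop–stop cluster, so [e] is inserted between them. /nigboebbusah/ → nigeboebebusah.
Rule 3 (final i-epenthesis): the form ends in the consonant /h/, so [i] is inserted word-finally. /nigeboebebusah/ → nigeboebebusahi.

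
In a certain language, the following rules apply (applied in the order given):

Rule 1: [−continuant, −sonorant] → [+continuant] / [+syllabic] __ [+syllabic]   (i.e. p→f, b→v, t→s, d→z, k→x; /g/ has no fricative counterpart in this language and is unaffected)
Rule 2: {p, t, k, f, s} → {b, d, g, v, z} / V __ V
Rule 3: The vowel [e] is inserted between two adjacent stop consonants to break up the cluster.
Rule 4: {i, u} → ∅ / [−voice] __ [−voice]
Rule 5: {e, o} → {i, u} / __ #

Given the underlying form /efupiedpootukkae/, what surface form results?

Rule 1 (intervocalic spirantization): /p/ is a stop between vowels /u/ and /i/, so it spirantizes to the fricative [f]. /t/ is a stop between vowels /o/ and /u/, so it spirantizes to the fricative [s]. /efupiedpootukkae/ → efufiedpoosukkae.
Rule 2 (intervocalic voicing): /f/ is a voiceless obstruent between vowels /e/ and /u/, so it voices to [v]. /f/ is a voiceless obstruent between vowels /u/ and /i/, so it voices to [v]. /s/ is a voiceless obstruent between vowels /o/ and /u/, so it voices to [z]. /efufiedpoosukkae/ → evuviedpoozukkae.
Rule 3 (stop-cluster e-epenthesis): /d/ and /p/ form a stop–stop cluster, so [e] is inserted between them. /k/ and /k/ form a stop–stop cluster, so [e] is inserted between them. /evuviedpoozukkae/ → evuviedepoozukekae.
Rule 4 (high vowel syncope): no segment meets the environment; /evuviedepoozukekae/ is unchanged.
Rule 5 (final vowel raising): /e/ is a mid vowel in word-final position, so it raises to [i]. /evuviedepoozukekae/ → evuviedepoozukekai.

evuviedepoozukekai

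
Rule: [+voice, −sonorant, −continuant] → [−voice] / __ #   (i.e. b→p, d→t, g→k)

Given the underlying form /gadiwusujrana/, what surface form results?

gadiwusujrana

No segment of /gadiwusujrana/ meets the structural description of the rule, so the form surfaces unchanged.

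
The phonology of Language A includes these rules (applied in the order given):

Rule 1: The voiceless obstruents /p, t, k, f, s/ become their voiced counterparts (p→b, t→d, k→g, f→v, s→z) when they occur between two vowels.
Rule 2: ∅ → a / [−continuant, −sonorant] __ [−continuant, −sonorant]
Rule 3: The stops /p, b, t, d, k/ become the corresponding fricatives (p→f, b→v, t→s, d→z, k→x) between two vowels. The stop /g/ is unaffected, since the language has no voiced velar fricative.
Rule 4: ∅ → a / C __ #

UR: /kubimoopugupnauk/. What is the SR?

kuvimoovugupnauka

Rule 1 (intervocalic voicing): /p/ is a voiceless obstruent between vowels /o/ and /u/, so it voices to [b]. /kubimoopugupnauk/ → kubimoobugupnauk.
Rule 2 (stop-cluster a-epenthesis): no segment meets the environment; /kubimoobugupnauk/ is unchanged.
Rule 3 (intervocalic spirantization): /b/ is a stop between vowels /u/ and /i/, so it spirantizes to the fricative [v]. /b/ is a stop between vowels /o/ and /u/, so it spirantizes to the fricative [v]. /kubimoobugupnauk/ → kuvimoovugupnauk.
Rule 4 (final a-epenthesis): the form ends in the consonant /k/, so [a] is inserted word-finally. /kuvimoovugupnauk/ → kuvimoovugupnauka.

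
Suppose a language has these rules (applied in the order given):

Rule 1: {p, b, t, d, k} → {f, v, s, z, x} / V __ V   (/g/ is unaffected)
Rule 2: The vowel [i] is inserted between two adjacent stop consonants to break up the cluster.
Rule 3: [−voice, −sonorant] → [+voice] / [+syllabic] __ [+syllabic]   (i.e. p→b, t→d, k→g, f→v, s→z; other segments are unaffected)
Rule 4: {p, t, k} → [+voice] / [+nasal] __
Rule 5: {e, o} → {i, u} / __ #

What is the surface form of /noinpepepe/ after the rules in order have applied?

noinbevevi

Rule 1 (intervocalic spirantization): /p/ is a stop between vowels /e/ and /e/, so it spirantizes to the fricative [f]. /p/ is a stop between vowels /e/ and /e/, so it spirantizes to the fricative [f]. /noinpepepe/ → noinpefefe.
Rule 2 (stop-cluster i-epenthesis): no segment meets the environment; /noinpefefe/ is unchanged.
Rule 3 (intervocalic voicing): /f/ is a voiceless obstruent between vowels /e/ and /e/, so it voices to [v]. /f/ is a voiceless obstruent between vowels /e/ and /e/, so it voices to [v]. /noinpefefe/ → noinpeveve.
Rule 4 (post-nasal voicing): /p/ is a voiceless stop immediately after the nasal /n/, so it voices to [b]. /noinpeveve/ → noinbeveve.
Rule 5 (final vowel raising): /e/ is a mid vowel in word-final position, so it raises to [i]. /noinbeveve/ → noinbevevi.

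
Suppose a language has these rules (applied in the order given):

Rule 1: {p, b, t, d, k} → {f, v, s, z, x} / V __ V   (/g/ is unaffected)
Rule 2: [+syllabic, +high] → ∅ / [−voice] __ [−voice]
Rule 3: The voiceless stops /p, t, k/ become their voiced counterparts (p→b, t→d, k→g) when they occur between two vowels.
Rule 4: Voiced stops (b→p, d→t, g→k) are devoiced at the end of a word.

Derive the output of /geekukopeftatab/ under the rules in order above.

geexxofeftasap

Rule 1 (intervocalic spirantization): /k/ is a stop between vowels /e/ and /u/, so it spirantizes to the fricative [x]. /k/ is a stop between vowels /u/ and /o/, so it spirantizes to the fricative [x]. /p/ is a stop between vowels /o/ and /e/, so it spirantizes to the fricative [f]. /t/ is a stop between vowels /a/ and /a/, so it spirantizes to the fricative [s]. /geekukopeftatab/ → geexuxofeftasab.
Rule 2 (high vowel syncope): /u/ is a high vowel flanked by voiceless consonants /x/ and /x/, so it deletes. /geexuxofeftasab/ → geexxofeftasab.
Rule 3 (intervocalic voicing): no segment meets the environment; /geexxofeftasab/ is unchanged.
Rule 4 (final devoicing): /b/ is a voiced stop in word-final position, so it devoices to [p]. /geexxofeftasab/ → geexxofeftasap.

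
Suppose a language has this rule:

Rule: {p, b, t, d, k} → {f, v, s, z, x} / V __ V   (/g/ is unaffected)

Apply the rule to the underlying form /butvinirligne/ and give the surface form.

No segment of /butvinirligne/ meets the structural description of the rule, so the form surfaces unchanged.

butvinirligne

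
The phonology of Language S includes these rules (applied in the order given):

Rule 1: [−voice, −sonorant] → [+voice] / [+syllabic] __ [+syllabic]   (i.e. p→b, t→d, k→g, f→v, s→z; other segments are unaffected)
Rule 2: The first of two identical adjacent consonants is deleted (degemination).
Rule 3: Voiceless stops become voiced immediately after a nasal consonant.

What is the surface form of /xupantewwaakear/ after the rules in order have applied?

Rule 1 (intervocalic voicing): /p/ is a voiceless obstruent between vowels /u/ and /a/, so it voices to [b]. /k/ is a voiceless obstruent between vowels /a/ and /e/, so it voices to [g]. /xupantewwaakear/ → xubantewwaagear.
Rule 2 (degemination): /ww/ is a geminate; the first /w/ deletes. /xubantewwaagear/ → xubantewaagear.
Rule 3 (post-nasal voicing): /t/ is a voiceless stop immediately after the nasal /n/, so it voices to [d]. /xubantewaagear/ → xubandewaagear.

xubandewaagear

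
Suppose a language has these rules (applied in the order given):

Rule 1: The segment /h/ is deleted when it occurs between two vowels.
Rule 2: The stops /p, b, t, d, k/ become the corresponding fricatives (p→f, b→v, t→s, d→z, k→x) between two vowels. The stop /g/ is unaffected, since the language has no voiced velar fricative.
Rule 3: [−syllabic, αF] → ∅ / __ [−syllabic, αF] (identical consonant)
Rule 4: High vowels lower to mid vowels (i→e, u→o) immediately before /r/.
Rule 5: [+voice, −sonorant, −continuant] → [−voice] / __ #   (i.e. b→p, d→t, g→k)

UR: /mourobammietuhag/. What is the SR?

moorovamiesuak

Rule 1 (intervocalic h-deletion): /h/ occurs between vowels /u/ and /a/, so it deletes. /mourobammietuhag/ → mourobammietuag.
Rule 2 (intervocalic spirantization): /b/ is a stop between vowels /o/ and /a/, so it spirantizes to the fricative [v]. /t/ is a stop between vowels /e/ and /u/, so it spirantizes to the fricative [s]. /mourobammietuag/ → mourovammiesuag.
Rule 3 (degemination): /mm/ is a geminate; the first /m/ deletes. /mourovammiesuag/ → mourovamiesuag.
Rule 4 (pre-rhotic lowering): /u/ is a high vowel immediately before /r/, so it lowers to [o]. /mourovamiesuag/ → moorovamiesuag.
Rule 5 (final devoicing): /g/ is a voiced stop in word-final position, so it devoices to [k]. /moorovamiesuag/ → moorovamiesuak.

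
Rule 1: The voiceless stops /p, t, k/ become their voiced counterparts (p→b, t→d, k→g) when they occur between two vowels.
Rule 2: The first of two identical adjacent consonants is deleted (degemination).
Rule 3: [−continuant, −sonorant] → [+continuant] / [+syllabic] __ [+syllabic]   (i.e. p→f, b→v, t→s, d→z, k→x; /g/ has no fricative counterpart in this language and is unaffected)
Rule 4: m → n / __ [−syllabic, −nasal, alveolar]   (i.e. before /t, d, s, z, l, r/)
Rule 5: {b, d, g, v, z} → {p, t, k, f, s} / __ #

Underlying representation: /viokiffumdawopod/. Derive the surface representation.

Rule 1 (intervocalic voicing): /k/ is a voiceless stop between vowels /o/ and /i/, so it voices to [g]. /p/ is a voiceless stop between vowels /o/ and /o/, so it voices to [b]. /viokiffumdawopod/ → viogiffumdawobod.
Rule 2 (degemination): /ff/ is a geminate; the first /f/ deletes. /viogiffumdawobod/ → viogifumdawobod.
Rule 3 (intervocalic spirantization): /b/ is a stop between vowels /o/ and /o/, so it spirantizes to the fricative [v]. /viogifumdawobod/ → viogifumdawovod.
Rule 4 (nasal place assimilation): /m/ precedes the alveolar consonant /d/, so it assimilates in place to [n]. /viogifumdawovod/ → viogifundawovod.
Rule 5 (final devoicing): /d/ is a voiced obstruent in word-final position, so it devoices to [t]. /viogifundawovod/ → viogifundawovot.

viogifundawovot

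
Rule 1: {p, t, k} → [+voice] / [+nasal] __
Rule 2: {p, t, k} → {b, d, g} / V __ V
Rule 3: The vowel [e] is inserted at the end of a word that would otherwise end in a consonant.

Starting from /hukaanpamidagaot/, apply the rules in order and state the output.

Rule 1 (post-nasal voicing): /p/ is a voiceless stop immediately after the nasal /n/, so it voices to [b]. /hukaanpamidagaot/ → hukaanbamidagaot.
Rule 2 (intervocalic voicing): /k/ is a voiceless stop between vowels /u/ and /a/, so it voices to [g]. /hukaanbamidagaot/ → hugaanbamidagaot.
Rule 3 (final e-epenthesis): the form ends in the consonant /t/, so [e] is inserted word-finally. /hugaanbamidagaot/ → hugaanbamidagaote.

hugaanbamidagaote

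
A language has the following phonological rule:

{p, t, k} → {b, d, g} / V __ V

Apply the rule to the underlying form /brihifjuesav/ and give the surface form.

No segment of /brihifjuesav/ meets the structural description of the rule, so the form surfaces unchanged.

brihifjuesav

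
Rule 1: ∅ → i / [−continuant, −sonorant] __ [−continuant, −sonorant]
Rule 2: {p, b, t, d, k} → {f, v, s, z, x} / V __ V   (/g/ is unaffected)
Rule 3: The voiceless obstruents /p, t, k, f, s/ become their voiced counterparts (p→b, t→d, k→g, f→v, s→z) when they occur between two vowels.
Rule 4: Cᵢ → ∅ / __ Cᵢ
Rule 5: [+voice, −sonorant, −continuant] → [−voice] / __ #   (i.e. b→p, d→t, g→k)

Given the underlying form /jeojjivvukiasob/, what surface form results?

jeojivuxiazop

Rule 1 (stop-cluster i-epenthesis): no segment meets the environment; /jeojjivvukiasob/ is unchanged.
Rule 2 (intervocalic spirantization): /k/ is a stop between vowels /u/ and /i/, so it spirantizes to the fricative [x]. /jeojjivvukiasob/ → jeojjivvuxiasob.
Rule 3 (intervocalic voicing): /s/ is a voiceless obstruent between vowels /a/ and /o/, so it voices to [z]. /jeojjivvuxiasob/ → jeojjivvuxiazob.
Rule 4 (degemination): /jj/ is a geminate; the first /j/ deletes. /vv/ is a geminate; the first /v/ deletes. /jeojjivvuxiazob/ → jeojivuxiazob.
Rule 5 (final devoicing): /b/ is a voiced stop in word-final position, so it devoices to [p]. /jeojivuxiazob/ → jeojivuxiazop.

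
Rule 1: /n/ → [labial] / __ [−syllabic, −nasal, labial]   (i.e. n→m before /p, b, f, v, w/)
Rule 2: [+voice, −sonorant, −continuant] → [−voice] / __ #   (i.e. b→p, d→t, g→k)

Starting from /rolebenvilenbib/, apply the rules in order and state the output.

Rule 1 (nasal place assimilation): /n/ precedes the labial consonant /v/, so it assimilates in place to [m]. /n/ precedes the labial consonant /b/, so it assimilates in place to [m]. /rolebenvilenbib/ → rolebemvilembib.
Rule 2 (final devoicing): /b/ is a voiced stop in word-final position, so it devoices to [p]. /rolebemvilembib/ → rolebemvilembip.

rolebemvilembip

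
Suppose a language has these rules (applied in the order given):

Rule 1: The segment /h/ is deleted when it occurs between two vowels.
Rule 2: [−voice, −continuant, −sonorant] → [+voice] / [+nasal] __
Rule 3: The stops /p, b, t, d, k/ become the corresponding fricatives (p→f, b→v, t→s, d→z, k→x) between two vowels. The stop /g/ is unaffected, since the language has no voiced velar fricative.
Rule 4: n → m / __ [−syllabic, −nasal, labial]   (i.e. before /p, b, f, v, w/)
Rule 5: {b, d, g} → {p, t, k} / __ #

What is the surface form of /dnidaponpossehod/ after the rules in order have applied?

Rule 1 (intervocalic h-deletion): /h/ occurs between vowels /e/ and /o/, so it deletes. /dnidaponpossehod/ → dnidaponposseod.
Rule 2 (post-nasal voicing): /p/ is a voiceless stop immediately after the nasal /n/, so it voices to [b]. /dnidaponposseod/ → dnidaponbosseod.
Rule 3 (intervocalic spirantization): /d/ is a stop between vowels /i/ and /a/, so it spirantizes to the fricative [z]. /p/ is a stop between vowels /a/ and /o/, so it spirantizes to the fricative [f]. /dnidaponbosseod/ → dnizafonbosseod.
Rule 4 (nasal place assimilation): /n/ precedes the labial consonant /b/, so it assimilates in place to [m]. /dnizafonbosseod/ → dnizafombosseod.
Rule 5 (final devoicing): /d/ is a voiced stop in word-final position, so it devoices to [t]. /dnizafombosseod/ → dnizafombosseot.

dnizafombosseot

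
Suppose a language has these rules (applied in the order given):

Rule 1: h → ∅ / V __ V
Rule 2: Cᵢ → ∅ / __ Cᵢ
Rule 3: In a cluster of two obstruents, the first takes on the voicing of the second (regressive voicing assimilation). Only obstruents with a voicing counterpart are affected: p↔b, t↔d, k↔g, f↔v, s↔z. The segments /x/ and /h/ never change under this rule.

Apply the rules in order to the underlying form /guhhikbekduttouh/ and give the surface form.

Rule 1 (intervocalic h-deletion): no segment meets the environment; /guhhikbekduttouh/ is unchanged.
Rule 2 (degemination): /hh/ is a geminate; the first /h/ deletes. /tt/ is a geminate; the first /t/ deletes. /guhhikbekduttouh/ → guhikbekdutouh.
Rule 3 (regressive voicing assimilation): /k/ precedes the voiced obstruent /b/, so it voices to [g] by assimilation. /k/ precedes the voiced obstruent /d/, so it voices to [g] by assimilation. /guhikbekdutouh/ → guhigbegdutouh.

guhigbegdutouh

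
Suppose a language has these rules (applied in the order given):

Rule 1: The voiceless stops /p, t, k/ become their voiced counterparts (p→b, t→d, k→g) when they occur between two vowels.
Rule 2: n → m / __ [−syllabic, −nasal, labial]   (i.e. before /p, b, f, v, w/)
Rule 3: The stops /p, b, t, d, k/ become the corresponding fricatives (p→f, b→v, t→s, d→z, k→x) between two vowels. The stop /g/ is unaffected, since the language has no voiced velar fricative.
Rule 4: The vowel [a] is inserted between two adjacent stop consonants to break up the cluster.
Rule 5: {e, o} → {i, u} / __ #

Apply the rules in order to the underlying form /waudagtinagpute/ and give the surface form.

Rule 1 (intervocalic voicing): /t/ is a voiceless stop between vowels /u/ and /e/, so it voices to [d]. /waudagtinagpute/ → waudagtinagpude.
Rule 2 (nasal place assimilation): no segment meets the environment; /waudagtinagpude/ is unchanged.
Rule 3 (intervocalic spirantization): /d/ is a stop between vowels /u/ and /a/, so it spirantizes to the fricative [z]. /d/ is a stop between vowels /u/ and /e/, so it spirantizes to the fricative [z]. /waudagtinagpude/ → wauzagtinagpuze.
Rule 4 (stop-cluster a-epenthesis): /g/ and /t/ form a stop–stop cluster, so [a] is inserted between them. /g/ and /p/ form a stop–stop cluster, so [a] is inserted between them. /wauzagtinagpuze/ → wauzagatinagapuze.
Rule 5 (final vowel raising): /e/ is a mid vowel in word-final position, so it raises to [i]. /wauzagatinagapuze/ → wauzagatinagapuzi.

wauzagatinagapuzi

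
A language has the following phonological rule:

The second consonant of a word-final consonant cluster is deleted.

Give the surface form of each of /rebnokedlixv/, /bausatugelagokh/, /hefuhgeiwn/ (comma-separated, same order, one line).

/rebnokedlixv/: /v/ is the second consonant of a word-final cluster /xv/, so it deletes. → [rebnokedlix].
/bausatugelagokh/: /h/ is the second consonant of a word-final cluster /kh/, so it deletes. → [bausatugelagok].
/hefuhgeiwn/: /n/ is the second consonant of a word-final cluster /wn/, so it deletes. → [hefuhgeiw].

rebnokedlix, bausatugelagok, hefuhgeiw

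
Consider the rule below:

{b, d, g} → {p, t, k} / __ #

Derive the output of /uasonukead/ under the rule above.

uasonukeat

/d/ is a voiced stop in word-final position, so it devoices to [t].
Surface form: [uasonukeat].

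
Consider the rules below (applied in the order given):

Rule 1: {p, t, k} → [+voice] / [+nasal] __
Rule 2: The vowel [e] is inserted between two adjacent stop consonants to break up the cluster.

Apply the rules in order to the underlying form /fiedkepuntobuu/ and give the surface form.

fiedekepundobuu

Rule 1 (post-nasal voicing): /t/ is a voiceless stop immediately after the nasal /n/, so it voices to [d]. /fiedkepuntobuu/ → fiedkepundobuu.
Rule 2 (stop-cluster e-epenthesis): /d/ and /k/ form a stop–stop cluster, so [e] is inserted between them. /fiedkepundobuu/ → fiedekepundobuu.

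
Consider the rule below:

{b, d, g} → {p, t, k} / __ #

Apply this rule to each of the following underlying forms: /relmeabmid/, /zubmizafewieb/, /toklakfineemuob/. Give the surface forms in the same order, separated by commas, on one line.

/relmeabmid/: /d/ is a voiced stop in word-final position, so it devoices to [t]. → [relmeabmit].
/zubmizafewieb/: /b/ is a voiced stop in word-final position, so it devoices to [p]. → [zubmizafewiep].
/toklakfineemuob/: /b/ is a voiced stop in word-final position, so it devoices to [p]. → [toklakfineemuop].

relmeabmit, zubmizafewiep, toklakfineemuop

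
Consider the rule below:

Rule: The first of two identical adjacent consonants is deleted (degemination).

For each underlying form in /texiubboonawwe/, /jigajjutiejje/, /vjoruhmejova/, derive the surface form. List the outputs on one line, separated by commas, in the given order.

/texiubboonawwe/: /bb/ is a geminate; the first /b/ deletes. /ww/ is a geminate; the first /w/ deletes. → [texiuboonawe].
/jigajjutiejje/: /jj/ is a geminate; the first /j/ deletes. /jj/ is a geminate; the first /j/ deletes. → [jigajutieje].
/vjoruhmejova/: the rule's environment is not met; surfaces unchanged as [vjoruhmejova].

texiuboonawe, jigajutieje, vjoruhmejova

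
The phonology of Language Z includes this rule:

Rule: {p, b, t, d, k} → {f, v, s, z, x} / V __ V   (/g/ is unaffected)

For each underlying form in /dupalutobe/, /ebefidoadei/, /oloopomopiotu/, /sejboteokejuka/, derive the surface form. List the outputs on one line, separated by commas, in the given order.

dufalusove, evefizoazei, oloofomofiosu, sejboseoxejuxa

/dupalutobe/: /p/ is a stop between vowels /u/ and /a/, so it spirantizes to the fricative [f]. /t/ is a stop between vowels /u/ and /o/, so it spirantizes to the fricative [s]. /b/ is a stop between vowels /o/ and /e/, so it spirantizes to the fricative [v]. → [dufalusove].
/ebefidoadei/: /b/ is a stop between vowels /e/ and /e/, so it spirantizes to the fricative [v]. /d/ is a stop between vowels /i/ and /o/, so it spirantizes to the fricative [z]. /d/ is a stop between vowels /a/ and /e/, so it spirantizes to the fricative [z]. → [evefizoazei].
/oloopomopiotu/: /p/ is a stop between vowels /o/ and /o/, so it spirantizes to the fricative [f]. /p/ is a stop between vowels /o/ and /i/, so it spirantizes to the fricative [f]. /t/ is a stop between vowels /o/ and /u/, so it spirantizes to the fricative [s]. → [oloofomofiosu].
/sejboteokejuka/: /t/ is a stop between vowels /o/ and /e/, so it spirantizes to the fricative [s]. /k/ is a stop between vowels /o/ and /e/, so it spirantizes to the fricative [x]. /k/ is a stop between vowels /u/ and /a/, so it spirantizes to the fricative [x]. → [sejboseoxejuxa].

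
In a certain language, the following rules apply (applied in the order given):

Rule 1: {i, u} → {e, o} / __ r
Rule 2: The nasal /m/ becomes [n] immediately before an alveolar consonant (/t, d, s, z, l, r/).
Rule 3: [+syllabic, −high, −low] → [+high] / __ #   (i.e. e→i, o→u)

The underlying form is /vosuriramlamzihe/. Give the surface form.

vosoreranlanzihi

Rule 1 (pre-rhotic lowering): /u/ is a high vowel immediately before /r/, so it lowers to [o]. /i/ is a high vowel immediately before /r/, so it lowers to [e]. /vosuriramlamzihe/ → vosoreramlamzihe.
Rule 2 (nasal place assimilation): /m/ precedes the alveolar consonant /l/, so it assimilates in place to [n]. /m/ precedes the alveolar consonant /z/, so it assimilates in place to [n]. /vosoreramlamzihe/ → vosoreranlanzihe.
Rule 3 (final vowel raising): /e/ is a mid vowel in word-final position, so it raises to [i]. /vosoreranlanzihe/ → vosoreranlanzihi.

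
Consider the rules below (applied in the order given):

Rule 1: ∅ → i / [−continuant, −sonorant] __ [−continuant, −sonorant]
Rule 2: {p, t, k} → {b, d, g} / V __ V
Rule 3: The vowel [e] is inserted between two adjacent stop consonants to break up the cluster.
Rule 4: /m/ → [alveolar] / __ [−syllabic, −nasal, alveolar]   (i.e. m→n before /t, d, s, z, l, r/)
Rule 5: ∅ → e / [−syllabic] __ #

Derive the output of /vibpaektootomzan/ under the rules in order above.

Rule 1 (stop-cluster i-epenthesis): /b/ and /p/ form a stop–stop cluster, so [i] is inserted between them. /k/ and /t/ form a stop–stop cluster, so [i] is inserted between them. /vibpaektootomzan/ → vibipaekitootomzan.
Rule 2 (intervocalic voicing): /p/ is a voiceless stop between vowels /i/ and /a/, so it voices to [b]. /k/ is a voiceless stop between vowels /e/ and /i/, so it voices to [g]. /t/ is a voiceless stop between vowels /i/ and /o/, so it voices to [d]. /t/ is a voiceless stop between vowels /o/ and /o/, so it voices to [d]. /vibipaekitootomzan/ → vibibaegidoodomzan.
Rule 3 (stop-cluster e-epenthesis): no segment meets the environment; /vibibaegidoodomzan/ is unchanged.
Rule 4 (nasal place assimilation): /m/ precedes the alveolar consonant /z/, so it assimilates in place to [n]. /vibibaegidoodomzan/ → vibibaegidoodonzan.
Rule 5 (final e-epenthesis): the form ends in the consonant /n/, so [e] is inserted word-finally. /vibibaegidoodonzan/ → vibibaegidoodonzane.

vibibaegidoodonzane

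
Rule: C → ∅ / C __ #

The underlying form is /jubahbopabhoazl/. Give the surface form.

jubahbopabhoaz

/l/ is the second consonant of a word-final cluster /zl/, so it deletes.
The other instances of /j/, /b/, /h/, /p/, /z/ do not occur in the required environment and remain unchanged.
Surface form: [jubahbopabhoaz].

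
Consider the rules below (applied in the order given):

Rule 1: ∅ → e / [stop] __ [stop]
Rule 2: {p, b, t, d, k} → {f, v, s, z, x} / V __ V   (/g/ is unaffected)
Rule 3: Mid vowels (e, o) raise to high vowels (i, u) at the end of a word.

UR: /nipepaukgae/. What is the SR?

nifefauxegai

Rule 1 (stop-cluster e-epenthesis): /k/ and /g/ form a stop–stop cluster, so [e] is inserted between them. /nipepaukgae/ → nipepaukegae.
Rule 2 (intervocalic spirantization): /p/ is a stop between vowels /i/ and /e/, so it spirantizes to the fricative [f]. /p/ is a stop between vowels /e/ and /a/, so it spirantizes to the fricative [f]. /k/ is a stop between vowels /u/ and /e/, so it spirantizes to the fricative [x]. /nipepaukegae/ → nifefauxegae.
Rule 3 (final vowel raising): /e/ is a mid vowel in word-final position, so it raises to [i]. /nifefauxegae/ → nifefauxegai.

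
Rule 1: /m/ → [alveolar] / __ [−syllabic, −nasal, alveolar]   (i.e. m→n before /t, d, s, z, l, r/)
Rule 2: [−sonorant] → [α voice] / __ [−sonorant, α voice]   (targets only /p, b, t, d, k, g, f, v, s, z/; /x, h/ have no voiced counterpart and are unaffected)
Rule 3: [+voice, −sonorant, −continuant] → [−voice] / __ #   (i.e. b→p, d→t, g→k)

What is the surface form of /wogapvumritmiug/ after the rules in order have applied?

Rule 1 (nasal place assimilation): /m/ precedes the alveolar consonant /r/, so it assimilates in place to [n]. /wogapvumritmiug/ → wogapvunritmiug.
Rule 2 (regressive voicing assimilation): /p/ precedes the voiced obstruent /v/, so it voices to [b] by assimilation. /wogapvunritmiug/ → wogabvunritmiug.
Rule 3 (final devoicing): /g/ is a voiced stop in word-final position, so it devoices to [k]. /wogabvunritmiug/ → wogabvunritmiuk.

wogabvunritmiuk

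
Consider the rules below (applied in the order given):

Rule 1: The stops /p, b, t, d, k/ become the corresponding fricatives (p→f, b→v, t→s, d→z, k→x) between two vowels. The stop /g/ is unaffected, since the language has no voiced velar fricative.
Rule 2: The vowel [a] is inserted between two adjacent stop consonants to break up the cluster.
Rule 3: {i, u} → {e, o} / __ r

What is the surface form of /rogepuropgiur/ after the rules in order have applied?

Rule 1 (intervocalic spirantization): /p/ is a stop between vowels /e/ and /u/, so it spirantizes to the fricative [f]. /rogepuropgiur/ → rogefuropgiur.
Rule 2 (stop-cluster a-epenthesis): /p/ and /g/ form a stop–stop cluster, so [a] is inserted between them. /rogefuropgiur/ → rogefuropagiur.
Rule 3 (pre-rhotic lowering): /u/ is a high vowel immediately before /r/, so it lowers to [o]. /u/ is a high vowel immediately before /r/, so it lowers to [o]. /rogefuropagiur/ → rogeforopagior.

rogeforopagior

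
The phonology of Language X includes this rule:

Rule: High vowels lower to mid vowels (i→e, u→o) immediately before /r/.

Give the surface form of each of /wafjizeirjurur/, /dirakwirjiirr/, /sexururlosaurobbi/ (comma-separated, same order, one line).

/wafjizeirjurur/: /i/ is a high vowel immediately before /r/, so it lowers to [e]. /u/ is a high vowel immediately before /r/, so it lowers to [o]. /u/ is a high vowel immediately before /r/, so it lowers to [o]. → [wafjizeerjoror].
/dirakwirjiirr/: /i/ is a high vowel immediately before /r/, so it lowers to [e]. /i/ is a high vowel immediately before /r/, so it lowers to [e]. /i/ is a high vowel immediately before /r/, so it lowers to [e]. → [derakwerjierr].
/sexururlosaurobbi/: /u/ is a high vowel immediately before /r/, so it lowers to [o]. /u/ is a high vowel immediately before /r/, so it lowers to [o]. /u/ is a high vowel immediately before /r/, so it lowers to [o]. → [sexororlosaorobbi].

wafjizeerjoror, derakwerjierr, sexororlosaorobbi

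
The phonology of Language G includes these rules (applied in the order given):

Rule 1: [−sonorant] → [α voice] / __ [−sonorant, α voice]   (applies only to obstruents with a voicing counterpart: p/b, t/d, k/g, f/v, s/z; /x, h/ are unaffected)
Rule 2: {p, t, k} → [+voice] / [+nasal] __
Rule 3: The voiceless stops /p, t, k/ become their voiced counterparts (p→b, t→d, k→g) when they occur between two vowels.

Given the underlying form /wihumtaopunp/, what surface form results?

Rule 1 (regressive voicing assimilation): no segment meets the environment; /wihumtaopunp/ is unchanged.
Rule 2 (post-nasal voicing): /t/ is a voiceless stop immediately after the nasal /m/, so it voices to [d]. /p/ is a voiceless stop immediately after the nasal /n/, so it voices to [b]. /wihumtaopunp/ → wihumdaopunb.
Rule 3 (intervocalic voicing): /p/ is a voiceless stop between vowels /o/ and /u/, so it voices to [b]. /wihumdaopunb/ → wihumdaobunb.

wihumdaobunb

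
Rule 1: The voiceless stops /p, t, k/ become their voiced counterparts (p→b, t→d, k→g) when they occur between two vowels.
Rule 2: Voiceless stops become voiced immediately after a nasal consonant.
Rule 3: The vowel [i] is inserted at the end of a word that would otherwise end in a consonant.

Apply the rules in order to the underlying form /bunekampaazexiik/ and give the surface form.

Rule 1 (intervocalic voicing): /k/ is a voiceless stop between vowels /e/ and /a/, so it voices to [g]. /bunekampaazexiik/ → bunegampaazexiik.
Rule 2 (post-nasal voicing): /p/ is a voiceless stop immediately after the nasal /m/, so it voices to [b]. /bunegampaazexiik/ → bunegambaazexiik.
Rule 3 (final i-epenthesis): the form ends in the consonant /k/, so [i] is inserted word-finally. /bunegambaazexiik/ → bunegambaazexiiki.

bunegambaazexiiki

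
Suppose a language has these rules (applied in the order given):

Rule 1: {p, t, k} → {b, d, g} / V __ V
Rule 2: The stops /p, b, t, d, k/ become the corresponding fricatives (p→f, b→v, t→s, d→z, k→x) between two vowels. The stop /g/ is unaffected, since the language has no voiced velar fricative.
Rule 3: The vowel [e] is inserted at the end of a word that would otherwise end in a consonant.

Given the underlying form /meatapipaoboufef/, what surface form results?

Rule 1 (intervocalic voicing): /t/ is a voiceless stop between vowels /a/ and /a/, so it voices to [d]. /p/ is a voiceless stop between vowels /a/ and /i/, so it voices to [b]. /p/ is a voiceless stop between vowels /i/ and /a/, so it voices to [b]. /meatapipaoboufef/ → meadabibaoboufef.
Rule 2 (intervocalic spirantization): /d/ is a stop between vowels /a/ and /a/, so it spirantizes to the fricative [z]. /b/ is a stop between vowels /a/ and /i/, so it spirantizes to the fricative [v]. /b/ is a stop between vowels /i/ and /a/, so it spirantizes to the fricative [v]. /b/ is a stop between vowels /o/ and /o/, so it spirantizes to the fricative [v]. /meadabibaoboufef/ → meazavivaovoufef.
Rule 3 (final e-epenthesis): the form ends in the consonant /f/, so [e] is inserted word-finally. /meazavivaovoufef/ → meazavivaovoufefe.

meazavivaovoufefe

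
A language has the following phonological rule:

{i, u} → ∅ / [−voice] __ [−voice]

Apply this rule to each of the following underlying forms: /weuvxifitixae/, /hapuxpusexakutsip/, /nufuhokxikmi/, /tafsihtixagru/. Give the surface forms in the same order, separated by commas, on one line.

/weuvxifitixae/: /i/ is a high vowel flanked by voiceless consonants /x/ and /f/, so it deletes. /i/ is a high vowel flanked by voiceless consonants /f/ and /t/, so it deletes. /i/ is a high vowel flanked by voiceless consonants /t/ and /x/, so it deletes. → [weuvxftxae].
/hapuxpusexakutsip/: /u/ is a high vowel flanked by voiceless consonants /p/ and /x/, so it deletes. /u/ is a high vowel flanked by voiceless consonants /p/ and /s/, so it deletes. /u/ is a high vowel flanked by voiceless consonants /k/ and /t/, so it deletes. /i/ is a high vowel flanked by voiceless consonants /s/ and /p/, so it deletes. → [hapxpsexaktsp].
/nufuhokxikmi/: /u/ is a high vowel flanked by voiceless consonants /f/ and /h/, so it deletes. /i/ is a high vowel flanked by voiceless consonants /x/ and /k/, so it deletes. → [nufhokxkmi].
/tafsihtixagru/: /i/ is a high vowel flanked by voiceless consonants /s/ and /h/, so it deletes. /i/ is a high vowel flanked by voiceless consonants /t/ and /x/, so it deletes. → [tafshtxagru].

weuvxftxae, hapxpsexaktsp, nufhokxkmi, tafshtxagru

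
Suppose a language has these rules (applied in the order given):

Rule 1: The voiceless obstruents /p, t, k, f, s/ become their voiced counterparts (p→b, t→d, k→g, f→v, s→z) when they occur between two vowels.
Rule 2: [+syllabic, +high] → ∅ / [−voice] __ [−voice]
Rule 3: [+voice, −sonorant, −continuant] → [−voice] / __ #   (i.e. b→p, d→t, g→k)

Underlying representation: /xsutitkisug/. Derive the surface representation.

Rule 1 (intervocalic voicing): /t/ is a voiceless obstruent between vowels /u/ and /i/, so it voices to [d]. /s/ is a voiceless obstruent between vowels /i/ and /u/, so it voices to [z]. /xsutitkisug/ → xsuditkizug.
Rule 2 (high vowel syncope): no segment meets the environment; /xsuditkizug/ is unchanged.
Rule 3 (final devoicing): /g/ is a voiced stop in word-final position, so it devoices to [k]. /xsuditkizug/ → xsuditkizuk.

xsuditkizuk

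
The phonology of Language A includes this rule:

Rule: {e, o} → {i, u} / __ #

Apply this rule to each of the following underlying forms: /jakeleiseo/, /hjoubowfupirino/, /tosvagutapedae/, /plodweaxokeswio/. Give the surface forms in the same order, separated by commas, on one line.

/jakeleiseo/: /o/ is a mid vowel in word-final position, so it raises to [u]. → [jakeleiseu].
/hjoubowfupirino/: /o/ is a mid vowel in word-final position, so it raises to [u]. → [hjoubowfupirinu].
/tosvagutapedae/: /e/ is a mid vowel in word-final position, so it raises to [i]. → [tosvagutapedai].
/plodweaxokeswio/: /o/ is a mid vowel in word-final position, so it raises to [u]. → [plodweaxokeswiu].

jakeleiseu, hjoubowfupirinu, tosvagutapedai, plodweaxokeswiu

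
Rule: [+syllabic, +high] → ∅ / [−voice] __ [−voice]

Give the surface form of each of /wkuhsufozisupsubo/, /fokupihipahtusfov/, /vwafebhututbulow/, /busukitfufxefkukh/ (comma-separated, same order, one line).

/wkuhsufozisupsubo/: /u/ is a high vowel flanked by voiceless consonants /k/ and /h/, so it deletes. /u/ is a high vowel flanked by voiceless consonants /s/ and /f/, so it deletes. /u/ is a high vowel flanked by voiceless consonants /s/ and /p/, so it deletes. → [wkhsfozispsubo].
/fokupihipahtusfov/: /u/ is a high vowel flanked by voiceless consonants /k/ and /p/, so it deletes. /i/ is a high vowel flanked by voiceless consonants /p/ and /h/, so it deletes. /i/ is a high vowel flanked by voiceless consonants /h/ and /p/, so it deletes. /u/ is a high vowel flanked by voiceless consonants /t/ and /s/, so it deletes. → [fokphpahtsfov].
/vwafebhututbulow/: /u/ is a high vowel flanked by voiceless consonants /h/ and /t/, so it deletes. /u/ is a high vowel flanked by voiceless consonants /t/ and /t/, so it deletes. → [vwafebhttbulow].
/busukitfufxefkukh/: /u/ is a high vowel flanked by voiceless consonants /s/ and /k/, so it deletes. /i/ is a high vowel flanked by voiceless consonants /k/ and /t/, so it deletes. /u/ is a high vowel flanked by voiceless consonants /f/ and /f/, so it deletes. /u/ is a high vowel flanked by voiceless consonants /k/ and /k/, so it deletes. → [busktffxefkkh].

wkhsfozispsubo, fokphpahtsfov, vwafebhttbulow, busktffxefkkh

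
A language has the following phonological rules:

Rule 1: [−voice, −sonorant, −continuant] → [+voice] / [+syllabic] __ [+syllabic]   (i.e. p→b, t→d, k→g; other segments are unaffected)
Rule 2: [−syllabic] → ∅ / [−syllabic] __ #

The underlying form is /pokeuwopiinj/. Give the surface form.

Rule 1 (intervocalic voicing): /k/ is a voiceless stop between vowels /o/ and /e/, so it voices to [g]. /p/ is a voiceless stop between vowels /o/ and /i/, so it voices to [b]. /pokeuwopiinj/ → pogeuwobiinj.
Rule 2 (final cluster simplification): /j/ is the second consonant of a word-final cluster /nj/, so it deletes. /pogeuwobiinj/ → pogeuwobiin.

pogeuwobiin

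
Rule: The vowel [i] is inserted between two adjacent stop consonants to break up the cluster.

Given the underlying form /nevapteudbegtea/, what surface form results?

nevapiteudibegitea

/p/ and /t/ form a stop–stop cluster, so [i] is inserted between them.
/d/ and /b/ form a stop–stop cluster, so [i] is inserted between them.
/g/ and /t/ form a stop–stop cluster, so [i] is inserted between them.
Surface form: [nevapiteudibegitea].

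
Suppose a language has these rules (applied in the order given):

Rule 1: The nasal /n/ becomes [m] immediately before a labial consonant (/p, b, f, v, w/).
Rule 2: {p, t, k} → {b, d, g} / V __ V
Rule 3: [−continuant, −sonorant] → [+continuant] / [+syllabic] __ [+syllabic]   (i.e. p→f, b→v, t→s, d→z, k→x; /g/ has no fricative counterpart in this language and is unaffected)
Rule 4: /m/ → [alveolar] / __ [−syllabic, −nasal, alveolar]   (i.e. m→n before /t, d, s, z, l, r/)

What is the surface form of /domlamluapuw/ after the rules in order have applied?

Rule 1 (nasal place assimilation): no segment meets the environment; /domlamluapuw/ is unchanged.
Rule 2 (intervocalic voicing): /p/ is a voiceless stop between vowels /a/ and /u/, so it voices to [b]. /domlamluapuw/ → domlamluabuw.
Rule 3 (intervocalic spirantization): /b/ is a stop between vowels /a/ and /u/, so it spirantizes to the fricative [v]. /domlamluabuw/ → domlamluavuw.
Rule 4 (nasal place assimilation): /m/ precedes the alveolar consonant /l/, so it assimilates in place to [n]. /m/ precedes the alveolar consonant /l/, so it assimilates in place to [n]. /domlamluavuw/ → donlanluavuw.

donlanluavuw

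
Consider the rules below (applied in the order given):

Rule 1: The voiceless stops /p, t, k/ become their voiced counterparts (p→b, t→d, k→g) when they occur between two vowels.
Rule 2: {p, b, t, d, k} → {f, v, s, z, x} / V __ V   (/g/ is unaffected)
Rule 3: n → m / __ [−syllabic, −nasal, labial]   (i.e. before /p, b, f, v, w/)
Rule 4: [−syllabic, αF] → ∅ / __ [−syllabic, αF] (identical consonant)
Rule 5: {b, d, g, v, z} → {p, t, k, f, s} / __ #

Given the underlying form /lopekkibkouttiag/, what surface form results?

Rule 1 (intervocalic voicing): /p/ is a voiceless stop between vowels /o/ and /e/, so it voices to [b]. /lopekkibkouttiag/ → lobekkibkouttiag.
Rule 2 (intervocalic spirantization): /b/ is a stop between vowels /o/ and /e/, so it spirantizes to the fricative [v]. /lobekkibkouttiag/ → lovekkibkouttiag.
Rule 3 (nasal place assimilation): no segment meets the environment; /lovekkibkouttiag/ is unchanged.
Rule 4 (degemination): /kk/ is a geminate; the first /k/ deletes. /tt/ is a geminate; the first /t/ deletes. /lovekkibkouttiag/ → lovekibkoutiag.
Rule 5 (final devoicing): /g/ is a voiced obstruent in word-final position, so it devoices to [k]. /lovekibkoutiag/ → lovekibkoutiak.

lovekibkoutiak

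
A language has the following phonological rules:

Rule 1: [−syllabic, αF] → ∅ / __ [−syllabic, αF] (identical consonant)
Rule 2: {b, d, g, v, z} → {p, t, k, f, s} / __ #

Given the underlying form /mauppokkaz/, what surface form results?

maupokas

Rule 1 (degemination): /pp/ is a geminate; the first /p/ deletes. /kk/ is a geminate; the first /k/ deletes. /mauppokkaz/ → maupokaz.
Rule 2 (final devoicing): /z/ is a voiced obstruent in word-final position, so it devoices to [s]. /maupokaz/ → maupokas.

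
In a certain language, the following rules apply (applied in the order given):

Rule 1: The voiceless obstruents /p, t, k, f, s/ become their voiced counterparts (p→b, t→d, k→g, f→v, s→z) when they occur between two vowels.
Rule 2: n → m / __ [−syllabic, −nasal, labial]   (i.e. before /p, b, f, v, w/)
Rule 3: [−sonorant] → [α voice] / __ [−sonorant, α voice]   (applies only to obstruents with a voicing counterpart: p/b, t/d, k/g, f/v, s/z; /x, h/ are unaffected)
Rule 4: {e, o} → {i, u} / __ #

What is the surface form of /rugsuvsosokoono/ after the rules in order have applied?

ruksufsozogoonu

Rule 1 (intervocalic voicing): /s/ is a voiceless obstruent between vowels /o/ and /o/, so it voices to [z]. /k/ is a voiceless obstruent between vowels /o/ and /o/, so it voices to [g]. /rugsuvsosokoono/ → rugsuvsozogoono.
Rule 2 (nasal place assimilation): no segment meets the environment; /rugsuvsozogoono/ is unchanged.
Rule 3 (regressive voicing assimilation): /g/ precedes the voiceless obstruent /s/, so it devoices to [k] by assimilation. /v/ precedes the voiceless obstruent /s/, so it devoices to [f] by assimilation. /rugsuvsozogoono/ → ruksufsozogoono.
Rule 4 (final vowel raising): /o/ is a mid vowel in word-final position, so it raises to [u]. /ruksufsozogoono/ → ruksufsozogoonu.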